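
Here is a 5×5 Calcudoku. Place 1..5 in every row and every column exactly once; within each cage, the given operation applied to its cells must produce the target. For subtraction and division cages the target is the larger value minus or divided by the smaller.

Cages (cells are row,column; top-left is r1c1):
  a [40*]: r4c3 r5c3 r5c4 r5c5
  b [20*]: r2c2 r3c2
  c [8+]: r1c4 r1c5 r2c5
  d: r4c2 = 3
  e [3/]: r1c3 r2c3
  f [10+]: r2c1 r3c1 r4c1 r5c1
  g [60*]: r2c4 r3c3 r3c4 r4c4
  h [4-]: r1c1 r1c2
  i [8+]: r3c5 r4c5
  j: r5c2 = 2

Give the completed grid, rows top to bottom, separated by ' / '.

Cage d is given, which forces r4c2 = 3.
Row 4 now contains 3, which forces r4c5 = 5.
Cage j is a single given cell; hence r5c2 = 2.
5 is placed in column 5, which forces r3c5 = 3.
Cage a needs product 40; hence r4c3 = 2.
The 4 cells of cage g must have product 60, leaving r2c4 = 3.
Cage e's pair has quotient 3, which forces r1c3 = 3.
Row 2 now contains 3, so r2c3 = 1.
1 is placed in row 2, leaving r2c5 = 2.
Cage f has sum 10, which forces r5c1 = 3.
Row 2 now contains 2, which forces r2c1 = 4.
Row 2 now contains 4, leaving r2c2 = 5.
Cage f has sum 10; hence r3c1 = 2.
5 is placed in column 2, so r3c2 = 4.
4 is placed in row 3; hence r3c3 = 5.
5 is placed in row 3, leaving r3c4 = 1.
Cage f has sum 10, so r4c1 = 1.
Column 4 already has 1; hence r4c4 = 4.
5 is placed in column 3, which forces r5c3 = 4.
Column 4 already has 4, leaving r5c4 = 5.
Row 5 already has 4, leaving r5c5 = 1.
1 is placed in column 1, so r1c1 = 5.
5 is placed in column 2, which forces r1c2 = 1.
Column 4 already has 5; hence r1c4 = 2.
Column 5 already has 1; hence r1c5 = 4.

5 1 3 2 4 / 4 5 1 3 2 / 2 4 5 1 3 / 1 3 2 4 5 / 3 2 4 5 1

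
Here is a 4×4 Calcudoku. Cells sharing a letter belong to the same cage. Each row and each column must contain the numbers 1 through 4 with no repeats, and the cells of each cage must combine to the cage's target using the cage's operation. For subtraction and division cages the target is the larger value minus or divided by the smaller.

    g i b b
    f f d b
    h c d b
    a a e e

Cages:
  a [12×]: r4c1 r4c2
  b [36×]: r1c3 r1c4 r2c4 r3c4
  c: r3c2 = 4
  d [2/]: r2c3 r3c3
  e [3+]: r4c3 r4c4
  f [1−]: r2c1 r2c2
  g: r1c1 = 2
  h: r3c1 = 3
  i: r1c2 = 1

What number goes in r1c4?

4

Cage g is given, so r1c1 = 2.
I is a freebie; hence r1c2 = 1.
The 4 cells of cage b must have product 36; hence r1c3 = 3.
1 is placed in row 1, which forces r1c4 = 4.
Cage h is given; hence r3c1 = 3.
C is a freebie, so r3c2 = 4.
3 is placed in row 3, leaving r3c4 = 1.
Column 1 now contains 3, which forces r4c1 = 4.
Column 2 now contains 4, which forces r4c2 = 3.
Column 4 now contains 1, leaving r4c4 = 2.
Column 1 now contains 4, leaving r2c1 = 1.
Column 2 now contains 3, so r2c2 = 2.
1 is placed in row 2; hence r2c3 = 4.
Column 4 now contains 1, so r2c4 = 3.
Row 3 now contains 1, leaving r3c3 = 2.
2 is placed in row 4, so r4c3 = 1.
Filled in: 2 1 3 4 / 1 2 4 3 / 3 4 2 1 / 4 3 1 2.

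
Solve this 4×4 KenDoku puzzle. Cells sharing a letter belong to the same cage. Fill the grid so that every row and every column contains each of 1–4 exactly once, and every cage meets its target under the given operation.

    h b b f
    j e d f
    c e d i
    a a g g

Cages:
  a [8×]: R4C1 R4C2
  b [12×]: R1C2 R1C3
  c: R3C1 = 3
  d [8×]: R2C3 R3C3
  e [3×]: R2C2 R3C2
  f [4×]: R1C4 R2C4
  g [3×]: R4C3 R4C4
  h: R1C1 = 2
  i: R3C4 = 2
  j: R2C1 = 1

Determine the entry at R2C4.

4

H is a freebie, so R1C1 = 2.
J is a freebie, leaving R2C1 = 1.
Row 2 already has 1, so R2C2 = 3.
Row 2 already has 1; hence R2C4 = 4.
C is a freebie, which forces R3C1 = 3.
Column 2 already has 3, leaving R3C2 = 1.
Cage i is given, so R3C4 = 2.
Column 1 now contains 2; hence R4C1 = 4.
Row 4 now contains 4, leaving R4C2 = 2.
Column 2 already has 3, leaving R1C2 = 4.
The two cells of cage b must have product 12, leaving R1C3 = 3.
Column 4 now contains 4, which forces R1C4 = 1.
Row 2 now contains 4, which forces R2C3 = 2.
Row 3 already has 2, which forces R3C3 = 4.
3 is placed in column 3; hence R4C3 = 1.
Column 4 now contains 1, so R4C4 = 3.
Filled in: 2 4 3 1 / 1 3 2 4 / 3 1 4 2 / 4 2 1 3.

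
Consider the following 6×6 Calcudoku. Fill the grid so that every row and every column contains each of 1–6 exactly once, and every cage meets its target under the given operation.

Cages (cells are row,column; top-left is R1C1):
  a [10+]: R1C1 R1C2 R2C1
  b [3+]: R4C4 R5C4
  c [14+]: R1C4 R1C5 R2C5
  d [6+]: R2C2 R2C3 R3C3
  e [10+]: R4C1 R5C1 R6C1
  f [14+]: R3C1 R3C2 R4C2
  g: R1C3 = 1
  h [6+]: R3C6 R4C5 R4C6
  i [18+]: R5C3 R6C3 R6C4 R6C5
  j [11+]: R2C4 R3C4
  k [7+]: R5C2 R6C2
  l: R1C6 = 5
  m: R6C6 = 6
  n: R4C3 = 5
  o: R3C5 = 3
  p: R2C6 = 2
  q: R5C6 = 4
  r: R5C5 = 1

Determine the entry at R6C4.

3

Cage g is given; hence R1C3 = 1.
Cage l is a single given cell, so R1C6 = 5.
Cage p is a single given cell, leaving R2C6 = 2.
Cage o is given, which forces R3C5 = 3.
3 is placed in row 3, leaving R3C6 = 1.
N is a freebie; hence R4C3 = 5.
R is a freebie; hence R5C5 = 1.
Cage q is a single given cell; hence R5C6 = 4.
Cage m is given, leaving R6C6 = 6.
The 3 cells of cage d must have sum 6; hence R2C2 = 1.
Cage d needs sum 6; hence R2C3 = 3.
3 is placed in row 3; hence R3C3 = 2.
The two cells of cage b must have sum 3, which forces R4C4 = 1.
1 is placed in column 5, so R4C5 = 2.
Column 6 now contains 4, which forces R4C6 = 3.
Cage i has sum 18; hence R5C3 = 6.
Row 5 already has 1, which forces R5C4 = 2.
Column 3 already has 3, which forces R6C3 = 4.
Row 6 now contains 4, which forces R6C5 = 5.
Cage c needs sum 14, leaving R1C4 = 4.
Column 5 now contains 2, which forces R1C5 = 6.
Cage c has sum 14, so R2C5 = 4.
The 3 cells of cage f must have sum 14, leaving R3C1 = 4.
Cage f needs sum 14, which forces R3C2 = 6.
Row 3 already has 6; hence R3C4 = 5.
Column 1 now contains 4, so R4C1 = 6.
The 3 cells of cage f must have sum 14, which forces R4C2 = 4.
The two cells of cage k must have sum 7; hence R5C2 = 5.
Cage e has sum 10; hence R6C1 = 1.
5 is placed in row 6, leaving R6C2 = 2.
5 is placed in row 6, leaving R6C4 = 3.
Cage a has sum 10, which forces R1C1 = 2.
Column 2 already has 2, so R1C2 = 3.
4 is placed in row 2; hence R2C1 = 5.
Column 4 already has 5, leaving R2C4 = 6.
Row 5 now contains 5, leaving R5C1 = 3.
The full grid is 2 3 1 4 6 5 / 5 1 3 6 4 2 / 4 6 2 5 3 1 / 6 4 5 1 2 3 / 3 5 6 2 1 4 / 1 2 4 3 5 6.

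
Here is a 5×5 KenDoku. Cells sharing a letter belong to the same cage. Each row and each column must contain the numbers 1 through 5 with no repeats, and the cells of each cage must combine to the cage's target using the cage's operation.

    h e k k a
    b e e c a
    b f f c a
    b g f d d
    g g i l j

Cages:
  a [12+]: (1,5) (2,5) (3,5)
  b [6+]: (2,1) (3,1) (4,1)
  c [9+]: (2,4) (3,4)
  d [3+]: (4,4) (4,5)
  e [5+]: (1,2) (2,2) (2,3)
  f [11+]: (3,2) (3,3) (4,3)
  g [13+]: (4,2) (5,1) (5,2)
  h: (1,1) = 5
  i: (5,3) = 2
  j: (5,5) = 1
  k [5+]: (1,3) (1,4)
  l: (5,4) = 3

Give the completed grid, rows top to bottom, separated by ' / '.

5 1 3 2 4 / 2 3 1 4 5 / 1 2 4 5 3 / 3 4 5 1 2 / 4 5 2 3 1

H is a freebie, which forces (1,1) = 5.
Column 1 already has 5; hence (5,1) = 4.
I is a freebie, leaving (5,3) = 2.
L is a freebie; hence (5,4) = 3.
Cage j is a single given cell, leaving (5,5) = 1.
Cage e needs sum 5, so (1,2) = 1.
Cage e needs sum 5, so (2,2) = 3.
2 is placed in column 3, leaving (2,3) = 1.
The 3 cells of cage g must have sum 13, which forces (4,2) = 4.
Cage d's pair has sum 3, which forces (4,4) = 1.
Column 5 already has 1; hence (4,5) = 2.
Row 5 now contains 3, so (5,2) = 5.
The two cells of cage k must have sum 5, so (1,3) = 3.
Cage k's pair has sum 5, leaving (1,4) = 2.
Row 1 now contains 3, so (1,5) = 4.
1 is placed in row 2, so (2,1) = 2.
Column 5 now contains 4, so (2,5) = 5.
The 3 cells of cage b must have sum 6, leaving (3,1) = 1.
Column 2 already has 5, leaving (3,2) = 2.
The 3 cells of cage f must have sum 11, so (3,3) = 4.
4 is placed in row 3, so (3,4) = 5.
5 is placed in column 5; hence (3,5) = 3.
Row 4 now contains 2, so (4,1) = 3.
Cage f has sum 11, which forces (4,3) = 5.
Row 2 already has 5, which forces (2,4) = 4.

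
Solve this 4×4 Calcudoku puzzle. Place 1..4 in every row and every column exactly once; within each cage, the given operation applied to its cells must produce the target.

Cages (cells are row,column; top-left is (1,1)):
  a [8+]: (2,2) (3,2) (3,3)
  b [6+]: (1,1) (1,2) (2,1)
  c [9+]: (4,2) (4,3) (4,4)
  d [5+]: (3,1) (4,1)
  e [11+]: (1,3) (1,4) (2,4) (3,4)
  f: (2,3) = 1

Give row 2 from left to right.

Cage f is given, which forces (2,3) = 1.
Row 4 needs a 1, and only (4,1) is open for it.
Cage b needs sum 6, which forces (1,2) = 1.
Cage d's pair has sum 5, leaving (3,1) = 4.
Row 3 already has 4, which forces (3,2) = 2.
Row 3 already has 2, which forces (3,3) = 3.
3 is placed in row 3; hence (3,4) = 1.
The 4 cells of cage e must have sum 11, so (1,3) = 4.
Cage e has sum 11, leaving (1,4) = 2.
The 3 cells of cage a must have sum 8; hence (2,2) = 3.
Cage e needs sum 11, so (2,4) = 4.
Column 2 now contains 3; hence (4,2) = 4.
Column 3 now contains 4, leaving (4,3) = 2.
4 is placed in column 4, which forces (4,4) = 3.
2 is placed in row 1; hence (1,1) = 3.
3 is placed in row 2, which forces (2,1) = 2.
Completed grid: 3 1 4 2 / 2 3 1 4 / 4 2 3 1 / 1 4 2 3.

2 3 1 4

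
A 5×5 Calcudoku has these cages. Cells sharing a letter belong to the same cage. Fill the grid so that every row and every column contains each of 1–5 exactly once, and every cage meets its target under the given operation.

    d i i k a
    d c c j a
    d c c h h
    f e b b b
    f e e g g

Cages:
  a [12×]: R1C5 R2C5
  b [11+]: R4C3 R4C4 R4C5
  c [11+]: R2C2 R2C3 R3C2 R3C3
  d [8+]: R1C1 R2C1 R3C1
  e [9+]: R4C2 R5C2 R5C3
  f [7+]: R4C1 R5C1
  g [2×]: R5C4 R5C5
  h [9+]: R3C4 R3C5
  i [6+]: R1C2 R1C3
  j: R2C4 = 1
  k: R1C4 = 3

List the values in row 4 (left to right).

Cage k is given; hence R1C4 = 3.
Row 1 already has 3, so R1C5 = 4.
Cage j is given, which forces R2C4 = 1.
Column 5 already has 4, leaving R2C5 = 3.
Column 5 already has 4, so R3C5 = 5.
5 is placed in column 5, leaving R4C5 = 2.
Column 4 already has 1, leaving R5C4 = 2.
Column 5 already has 2, which forces R5C5 = 1.
Row 3 already has 5, so R3C4 = 4.
Cage e needs sum 9, so R4C2 = 1.
Column 4 already has 4, so R4C4 = 5.
Column 2 now contains 1, so R1C2 = 5.
Cage i needs two cells with sum 6, which forces R1C3 = 1.
5 is placed in row 4, so R4C3 = 4.
Column 2 now contains 5, so R5C2 = 3.
Row 5 already has 3, leaving R5C3 = 5.
Row 1 already has 1, which forces R1C1 = 2.
Cage d has sum 8, leaving R2C1 = 5.
The 4 cells of cage c must have sum 11; hence R2C2 = 4.
5 is placed in column 3; hence R2C3 = 2.
Cage d has sum 8, leaving R3C1 = 1.
Column 2 now contains 3, which forces R3C2 = 2.
Cage c has sum 11, leaving R3C3 = 3.
Row 4 now contains 4, leaving R4C1 = 3.
Row 5 already has 3, so R5C1 = 4.
Completed grid: 2 5 1 3 4 / 5 4 2 1 3 / 1 2 3 4 5 / 3 1 4 5 2 / 4 3 5 2 1.

3 1 4 5 2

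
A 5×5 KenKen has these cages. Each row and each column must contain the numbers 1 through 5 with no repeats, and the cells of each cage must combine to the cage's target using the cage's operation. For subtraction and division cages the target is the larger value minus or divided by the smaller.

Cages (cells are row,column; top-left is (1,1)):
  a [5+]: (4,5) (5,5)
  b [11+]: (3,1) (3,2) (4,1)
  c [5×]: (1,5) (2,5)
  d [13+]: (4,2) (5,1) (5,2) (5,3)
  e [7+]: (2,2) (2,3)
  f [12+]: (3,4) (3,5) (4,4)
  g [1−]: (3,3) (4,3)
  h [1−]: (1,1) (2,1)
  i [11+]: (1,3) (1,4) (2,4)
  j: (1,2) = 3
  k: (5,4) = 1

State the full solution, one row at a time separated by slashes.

Cage j is given; hence (1,2) = 3.
Cage k is given, so (5,4) = 1.
The only place for 1 in column 2 is (4,2).
The only place for 2 in row 5 is (5,5).
2 is placed in column 5; hence (4,5) = 3.
Column 3 needs a 1, and only (3,3) is open for it.
Cage g needs two cells with difference 1, so (4,3) = 2.
In column 4, 3 can only go at (3,4), so (3,4) = 3.
The only place for 4 in column 5 is (3,5).
The 3 cells of cage b must have sum 11, so (4,1) = 4.
The 3 cells of cage f must have sum 12, so (4,4) = 5.
Cage i needs sum 11, so (1,3) = 5.
Row 1 already has 5, leaving (1,5) = 1.
Column 3 already has 5, so (2,3) = 3.
Column 5 already has 1, so (2,5) = 5.
Column 3 now contains 3, leaving (5,3) = 4.
Row 1 now contains 1, so (1,1) = 2.
2 is placed in row 1; hence (1,4) = 4.
Cage h's pair has difference 1; hence (2,1) = 1.
The two cells of cage e must have sum 7; hence (2,2) = 4.
Column 4 already has 4; hence (2,4) = 2.
2 is placed in column 1; hence (3,1) = 5.
Row 3 already has 5, leaving (3,2) = 2.
Cage d needs sum 13, which forces (5,1) = 3.
4 is placed in row 5, which forces (5,2) = 5.

2 3 5 4 1 / 1 4 3 2 5 / 5 2 1 3 4 / 4 1 2 5 3 / 3 5 4 1 2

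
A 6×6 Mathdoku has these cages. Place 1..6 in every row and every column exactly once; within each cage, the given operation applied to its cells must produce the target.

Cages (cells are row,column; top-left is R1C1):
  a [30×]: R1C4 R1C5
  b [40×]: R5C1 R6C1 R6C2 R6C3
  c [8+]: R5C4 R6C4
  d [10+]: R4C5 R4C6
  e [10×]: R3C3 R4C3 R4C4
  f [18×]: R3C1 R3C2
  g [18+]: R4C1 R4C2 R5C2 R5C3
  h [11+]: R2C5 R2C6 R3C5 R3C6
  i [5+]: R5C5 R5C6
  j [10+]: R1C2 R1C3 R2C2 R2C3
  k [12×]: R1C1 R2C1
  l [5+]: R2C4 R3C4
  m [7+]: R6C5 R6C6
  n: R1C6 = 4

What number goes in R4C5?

4

Cage n is given, which forces R1C6 = 4.
4 is placed in column 6; hence R4C6 = 6.
Row 4 already has 6, so R4C5 = 4.
In row 3, 4 can only go at R3C4, so R3C4 = 4.
The two cells of cage l must have sum 5; hence R2C4 = 1.
In row 4, 1 can only go at R4C3, so R4C3 = 1.
Row 1 needs a 1, and only R1C2 is open for it.
The only place for 1 in row 5 is R5C1.
Row 6 needs a 1, and only R6C6 is open for it.
Cage h needs sum 11, which forces R3C5 = 1.
Cage m's pair has sum 7, so R6C5 = 6.
Cage a's pair has product 30; hence R1C4 = 6.
6 is placed in column 5, so R1C5 = 5.
In row 2, 6 can only go at R2C1, so R2C1 = 6.
Cage k's pair has product 12, which forces R1C1 = 2.
Row 1 already has 2; hence R1C3 = 3.
6 is placed in column 1, so R3C1 = 3.
Cage f's pair has product 18; hence R3C2 = 6.
Column 1 now contains 3, so R4C1 = 5.
Row 4 already has 5; hence R4C4 = 2.
Column 1 now contains 5; hence R6C1 = 4.
Cage e has product 10, leaving R3C3 = 5.
5 is placed in row 3, leaving R3C6 = 2.
Row 4 now contains 2, so R4C2 = 3.
Cage g needs sum 18; hence R5C2 = 4.
The 4 cells of cage g must have sum 18, so R5C3 = 6.
Column 6 now contains 2, leaving R5C6 = 3.
Column 3 already has 5, which forces R6C3 = 2.
4 is placed in column 2, leaving R2C2 = 2.
2 is placed in column 3; hence R2C3 = 4.
The 4 cells of cage h must have sum 11, so R2C5 = 3.
3 is placed in column 6, which forces R2C6 = 5.
Row 5 now contains 3, leaving R5C4 = 5.
Row 5 now contains 3, leaving R5C5 = 2.
2 is placed in row 6; hence R6C2 = 5.
Cage c's pair has sum 8, leaving R6C4 = 3.
Completed grid: 2 1 3 6 5 4 / 6 2 4 1 3 5 / 3 6 5 4 1 2 / 5 3 1 2 4 6 / 1 4 6 5 2 3 / 4 5 2 3 6 1.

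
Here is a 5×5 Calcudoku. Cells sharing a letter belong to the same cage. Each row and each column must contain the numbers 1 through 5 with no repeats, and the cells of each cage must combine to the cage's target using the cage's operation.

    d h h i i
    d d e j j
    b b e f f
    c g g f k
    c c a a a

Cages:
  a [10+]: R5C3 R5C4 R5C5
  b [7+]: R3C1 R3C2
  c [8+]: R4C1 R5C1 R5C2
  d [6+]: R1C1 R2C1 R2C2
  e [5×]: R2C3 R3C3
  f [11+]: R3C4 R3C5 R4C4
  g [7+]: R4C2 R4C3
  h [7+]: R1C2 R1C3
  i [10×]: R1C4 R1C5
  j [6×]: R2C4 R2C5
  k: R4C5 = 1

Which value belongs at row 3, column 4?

3

Cage k is a single given cell, which forces R4C5 = 1.
Row 1 needs a 1, and only R1C1 is open for it.
In row 2, 4 can only go at R2C1, so R2C1 = 4.
The 3 cells of cage d must have sum 6, which forces R2C2 = 1.
Row 2 now contains 1, leaving R2C3 = 5.
5 is placed in column 3, leaving R3C3 = 1.
Column 2 already has 1, which forces R5C2 = 3.
Cage c has sum 8; hence R4C1 = 3.
Row 4 already has 3; hence R4C3 = 2.
The 3 cells of cage c must have sum 8, leaving R5C1 = 2.
Cage a needs sum 10, so R5C3 = 4.
Cage a has sum 10, which forces R5C4 = 1.
The 3 cells of cage a must have sum 10, which forces R5C5 = 5.
Cage h needs two cells with sum 7, which forces R1C2 = 4.
2 is placed in column 3; hence R1C3 = 3.
The two cells of cage i must have product 10; hence R1C4 = 5.
Column 5 already has 5, so R1C5 = 2.
Column 5 now contains 2, which forces R2C5 = 3.
Column 1 already has 2, so R3C1 = 5.
The two cells of cage b must have sum 7, which forces R3C2 = 2.
Column 5 now contains 2, which forces R3C5 = 4.
The two cells of cage g must have sum 7, which forces R4C2 = 5.
5 is placed in column 4, leaving R4C4 = 4.
3 is placed in row 2, so R2C4 = 2.
Row 3 already has 4, so R3C4 = 3.
Filled in: 1 4 3 5 2 / 4 1 5 2 3 / 5 2 1 3 4 / 3 5 2 4 1 / 2 3 4 1 5.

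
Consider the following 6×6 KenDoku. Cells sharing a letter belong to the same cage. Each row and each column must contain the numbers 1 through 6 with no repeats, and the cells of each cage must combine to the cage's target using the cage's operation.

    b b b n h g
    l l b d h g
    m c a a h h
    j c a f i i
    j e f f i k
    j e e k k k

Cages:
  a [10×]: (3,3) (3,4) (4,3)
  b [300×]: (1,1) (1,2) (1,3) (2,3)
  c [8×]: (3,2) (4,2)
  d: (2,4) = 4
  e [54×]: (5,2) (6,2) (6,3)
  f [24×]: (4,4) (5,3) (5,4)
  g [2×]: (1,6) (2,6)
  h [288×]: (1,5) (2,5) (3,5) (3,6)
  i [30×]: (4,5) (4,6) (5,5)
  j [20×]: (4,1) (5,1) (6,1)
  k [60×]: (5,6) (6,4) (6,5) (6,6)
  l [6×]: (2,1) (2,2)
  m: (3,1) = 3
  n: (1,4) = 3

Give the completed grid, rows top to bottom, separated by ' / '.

Cage n is a single given cell, leaving (1,4) = 3.
Cage b needs product 300, which forces (2,3) = 5.
Cage d is given, leaving (2,4) = 4.
Cage m is given, which forces (3,1) = 3.
Cage e needs product 54, which forces (5,2) = 3.
The 3 cells of cage e must have product 54; hence (6,2) = 6.
Cage e needs product 54, leaving (6,3) = 3.
Cage l needs two cells with product 6, so (2,1) = 6.
The two cells of cage l must have product 6, so (2,2) = 1.
Row 2 already has 1, so (2,6) = 2.
The 3 cells of cage a must have product 10; hence (3,4) = 5.
The 4 cells of cage k must have product 60; hence (5,6) = 6.
Cage b needs product 300; hence (1,3) = 6.
Cage h has product 288, which forces (1,5) = 4.
2 is placed in column 6, which forces (1,6) = 1.
Row 2 already has 2, so (2,5) = 3.
Cage h needs product 288, so (3,5) = 6.
Column 6 already has 6, so (3,6) = 4.
Cage f has product 24; hence (4,4) = 6.
Cage f has product 24; hence (5,3) = 4.
6 is placed in row 5, leaving (5,4) = 1.
Column 4 now contains 1; hence (6,4) = 2.
Column 6 already has 1; hence (6,6) = 5.
4 is placed in row 3, leaving (3,2) = 2.
Row 3 already has 2; hence (3,3) = 1.
The two cells of cage c must have product 8; hence (4,2) = 4.
1 is placed in column 3, leaving (4,3) = 2.
Row 4 now contains 2, so (4,5) = 5.
Column 6 already has 5, so (4,6) = 3.
Row 5 already has 1; hence (5,1) = 5.
Column 5 already has 5, which forces (5,5) = 2.
Row 6 already has 5, leaving (6,5) = 1.
Column 1 already has 5; hence (1,1) = 2.
Column 2 already has 2; hence (1,2) = 5.
Row 4 already has 4, which forces (4,1) = 1.
Row 6 already has 1; hence (6,1) = 4.

2 5 6 3 4 1 / 6 1 5 4 3 2 / 3 2 1 5 6 4 / 1 4 2 6 5 3 / 5 3 4 1 2 6 / 4 6 3 2 1 5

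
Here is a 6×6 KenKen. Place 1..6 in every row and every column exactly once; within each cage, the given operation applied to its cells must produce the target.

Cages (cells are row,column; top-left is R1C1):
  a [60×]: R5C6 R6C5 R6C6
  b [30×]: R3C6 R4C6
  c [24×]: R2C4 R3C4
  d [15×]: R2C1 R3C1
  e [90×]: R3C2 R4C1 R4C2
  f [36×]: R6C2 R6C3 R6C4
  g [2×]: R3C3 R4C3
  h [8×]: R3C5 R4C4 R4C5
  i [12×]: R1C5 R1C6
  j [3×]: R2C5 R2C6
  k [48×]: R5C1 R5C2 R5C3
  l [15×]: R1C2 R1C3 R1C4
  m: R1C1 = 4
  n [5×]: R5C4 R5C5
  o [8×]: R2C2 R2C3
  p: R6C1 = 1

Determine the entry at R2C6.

1

M is a freebie, which forces R1C1 = 4.
Cage p is given, so R6C1 = 1.
The only place for 5 in row 2 is R2C1.
5 is placed in column 1, leaving R3C1 = 3.
3 is placed in column 1, so R4C1 = 6.
6 is placed in row 4, leaving R4C6 = 5.
Column 1 now contains 6, leaving R5C1 = 2.
The 3 cells of cage e must have product 90, leaving R3C2 = 5.
Column 6 already has 5; hence R3C6 = 6.
5 is placed in row 4, leaving R4C2 = 3.
Cage a has product 60, which forces R6C5 = 5.
Column 2 now contains 3, so R1C2 = 1.
The two cells of cage i must have product 12, which forces R1C5 = 6.
Column 6 now contains 6, so R1C6 = 2.
Cage c needs two cells with product 24, leaving R2C4 = 6.
Row 3 already has 6; hence R3C4 = 4.
The two cells of cage n must have product 5; hence R5C4 = 5.
Column 5 already has 5, so R5C5 = 1.
The 3 cells of cage l must have product 15; hence R1C3 = 5.
5 is placed in column 4; hence R1C4 = 3.
Column 5 now contains 1, leaving R2C5 = 3.
Cage j's pair has product 3, so R2C6 = 1.
Column 5 now contains 1; hence R3C5 = 2.
Cage h has product 8, leaving R4C4 = 1.
Cage h has product 8, which forces R4C5 = 4.
Column 4 already has 3; hence R6C4 = 2.
Row 3 now contains 2, which forces R3C3 = 1.
Row 4 now contains 1, which forces R4C3 = 2.
2 is placed in row 6, leaving R6C2 = 6.
Cage f needs product 36; hence R6C3 = 3.
Row 6 now contains 3, which forces R6C6 = 4.
Cage o's pair has product 8, so R2C2 = 2.
2 is placed in column 3, leaving R2C3 = 4.
Column 2 already has 6, leaving R5C2 = 4.
The 3 cells of cage k must have product 48; hence R5C3 = 6.
4 is placed in column 6; hence R5C6 = 3.
The full grid is 4 1 5 3 6 2 / 5 2 4 6 3 1 / 3 5 1 4 2 6 / 6 3 2 1 4 5 / 2 4 6 5 1 3 / 1 6 3 2 5 4.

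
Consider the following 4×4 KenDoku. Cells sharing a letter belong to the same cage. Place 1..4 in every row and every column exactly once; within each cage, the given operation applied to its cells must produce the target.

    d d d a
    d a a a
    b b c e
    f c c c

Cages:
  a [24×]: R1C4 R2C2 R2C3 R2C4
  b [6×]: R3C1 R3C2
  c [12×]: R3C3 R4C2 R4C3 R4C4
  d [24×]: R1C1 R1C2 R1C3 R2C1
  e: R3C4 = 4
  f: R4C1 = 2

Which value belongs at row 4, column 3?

4

Cage e is a single given cell; hence R3C4 = 4.
Cage f is given, so R4C1 = 2.
Column 1 now contains 2, which forces R3C1 = 3.
Cage b's pair has product 6, so R3C2 = 2.
Cage c has product 12; hence R3C3 = 1.
Cage d needs product 24; hence R1C2 = 3.
Cage d has product 24, so R1C3 = 2.
2 is placed in row 1, so R1C4 = 1.
1 is placed in column 4, which forces R4C4 = 3.
1 is placed in row 1; hence R1C1 = 4.
Cage d has product 24; hence R2C1 = 1.
Cage a needs product 24, leaving R2C2 = 4.
Cage a needs product 24, leaving R2C3 = 3.
Column 4 now contains 3; hence R2C4 = 2.
Cage c has product 12, so R4C2 = 1.
Row 4 already has 3, leaving R4C3 = 4.
The full grid is 4 3 2 1 / 1 4 3 2 / 3 2 1 4 / 2 1 4 3.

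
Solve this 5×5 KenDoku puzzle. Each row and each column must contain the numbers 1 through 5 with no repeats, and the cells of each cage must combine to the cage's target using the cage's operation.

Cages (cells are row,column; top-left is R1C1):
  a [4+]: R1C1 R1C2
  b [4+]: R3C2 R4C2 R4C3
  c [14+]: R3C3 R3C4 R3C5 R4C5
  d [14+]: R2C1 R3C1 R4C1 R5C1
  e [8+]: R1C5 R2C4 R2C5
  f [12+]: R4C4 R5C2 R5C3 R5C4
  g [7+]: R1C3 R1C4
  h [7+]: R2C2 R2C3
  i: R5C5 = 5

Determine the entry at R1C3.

5

The 3 cells of cage b must have sum 4, so R3C2 = 1.
Cage b needs sum 4, so R4C2 = 2.
Cage b needs sum 4, leaving R4C3 = 1.
Cage i is a single given cell; hence R5C5 = 5.
Cage a's pair has sum 4; hence R1C1 = 1.
Column 2 already has 1, which forces R1C2 = 3.
Column 2 already has 3, which forces R5C2 = 4.
Column 2 now contains 4; hence R2C2 = 5.
Cage h needs two cells with sum 7, so R2C3 = 2.
2 is placed in column 3, so R5C3 = 3.
2 is placed in column 3, so R1C3 = 5.
Cage g's pair has sum 7, which forces R1C4 = 2.
Cage e needs sum 8; hence R1C5 = 4.
Column 3 now contains 5, which forces R3C3 = 4.
Column 5 now contains 4, which forces R4C5 = 3.
Row 5 now contains 3; hence R5C1 = 2.
Column 4 already has 2, leaving R5C4 = 1.
1 is placed in column 4; hence R2C4 = 3.
Column 5 already has 3; hence R2C5 = 1.
Cage c has sum 14, so R3C4 = 5.
Column 5 already has 3; hence R3C5 = 2.
Row 4 now contains 3, which forces R4C4 = 4.
Row 2 already has 3, so R2C1 = 4.
5 is placed in row 3, so R3C1 = 3.
Row 4 now contains 4; hence R4C1 = 5.
Filled in: 1 3 5 2 4 / 4 5 2 3 1 / 3 1 4 5 2 / 5 2 1 4 3 / 2 4 3 1 5.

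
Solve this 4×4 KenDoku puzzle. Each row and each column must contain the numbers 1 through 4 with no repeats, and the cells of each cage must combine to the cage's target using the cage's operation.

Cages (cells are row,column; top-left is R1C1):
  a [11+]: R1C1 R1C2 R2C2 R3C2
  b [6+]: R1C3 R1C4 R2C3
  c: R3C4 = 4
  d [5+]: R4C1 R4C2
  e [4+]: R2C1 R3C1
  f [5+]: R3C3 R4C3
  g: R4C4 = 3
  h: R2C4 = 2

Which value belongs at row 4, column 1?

Cage h is given, so R2C4 = 2.
Cage c is given; hence R3C4 = 4.
G is a freebie, so R4C4 = 3.
3 is placed in column 4, which forces R1C4 = 1.
The only place for 4 in row 2 is R2C2.
The two cells of cage d must have sum 5, which forces R4C1 = 4.
Column 2 already has 4, so R4C2 = 1.
Row 4 now contains 4, leaving R4C3 = 2.
Column 1 now contains 4; hence R1C1 = 2.
Cage a has sum 11, leaving R1C2 = 3.
Column 3 already has 2, leaving R1C3 = 4.
Cage b has sum 6; hence R2C3 = 1.
Column 2 already has 1, leaving R3C2 = 2.
The two cells of cage f must have sum 5, so R3C3 = 3.
1 is placed in row 2, which forces R2C1 = 3.
Row 3 already has 3; hence R3C1 = 1.
Filled in: 2 3 4 1 / 3 4 1 2 / 1 2 3 4 / 4 1 2 3.

4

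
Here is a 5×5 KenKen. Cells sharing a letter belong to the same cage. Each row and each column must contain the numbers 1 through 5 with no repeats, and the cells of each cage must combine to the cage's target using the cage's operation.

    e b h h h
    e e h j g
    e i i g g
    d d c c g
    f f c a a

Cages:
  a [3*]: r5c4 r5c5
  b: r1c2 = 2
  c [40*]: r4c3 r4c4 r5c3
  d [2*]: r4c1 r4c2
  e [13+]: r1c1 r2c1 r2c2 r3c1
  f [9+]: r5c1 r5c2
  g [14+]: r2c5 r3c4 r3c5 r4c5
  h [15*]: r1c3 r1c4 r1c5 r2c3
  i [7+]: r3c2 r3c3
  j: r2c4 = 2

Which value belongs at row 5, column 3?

2

B is a freebie, leaving r1c2 = 2.
The 4 cells of cage h must have product 15, leaving r2c3 = 1.
Cage j is a single given cell, which forces r2c4 = 2.
2 is placed in column 2, leaving r4c2 = 1.
Row 4 already has 1; hence r4c1 = 2.
Cage c needs product 40; hence r5c3 = 2.
The only place for 4 in row 1 is r1c1.
The 4 cells of cage e must have sum 13, which forces r3c1 = 1.
1 is placed in row 3, so r3c5 = 2.
Column 1 now contains 4, so r5c1 = 5.
The two cells of cage f must have sum 9, which forces r5c2 = 4.
Column 1 already has 5, which forces r2c1 = 3.
The 4 cells of cage e must have sum 13, so r2c2 = 5.
Row 2 now contains 5, leaving r2c5 = 4.
4 is placed in column 2, which forces r3c2 = 3.
The two cells of cage i must have sum 7; hence r3c3 = 4.
Row 3 already has 4, which forces r3c4 = 5.
Column 3 already has 4; hence r4c3 = 5.
5 is placed in column 4; hence r4c4 = 4.
Row 4 now contains 5, leaving r4c5 = 3.
Column 5 now contains 3, which forces r5c5 = 1.
Column 3 now contains 5; hence r1c3 = 3.
Cage h has product 15, which forces r1c4 = 1.
Column 5 now contains 1, so r1c5 = 5.
1 is placed in row 5, so r5c4 = 3.
Completed grid: 4 2 3 1 5 / 3 5 1 2 4 / 1 3 4 5 2 / 2 1 5 4 3 / 5 4 2 3 1.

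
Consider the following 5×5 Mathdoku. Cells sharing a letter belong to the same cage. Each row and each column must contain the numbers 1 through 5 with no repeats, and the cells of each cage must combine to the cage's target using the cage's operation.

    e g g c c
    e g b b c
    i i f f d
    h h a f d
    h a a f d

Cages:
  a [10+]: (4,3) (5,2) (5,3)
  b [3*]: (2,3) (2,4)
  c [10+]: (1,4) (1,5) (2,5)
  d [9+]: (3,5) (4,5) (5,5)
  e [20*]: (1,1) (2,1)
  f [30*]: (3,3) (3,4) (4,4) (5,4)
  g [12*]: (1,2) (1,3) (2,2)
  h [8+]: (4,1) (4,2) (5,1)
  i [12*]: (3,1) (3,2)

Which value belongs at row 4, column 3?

4

In column 4, 4 can only go at (1,4), so (1,4) = 4.
Row 1 now contains 4; hence (1,1) = 5.
Cage e's pair has product 20; hence (2,1) = 4.
Row 2 now contains 4, so (2,2) = 2.
Column 1 now contains 4, leaving (3,1) = 3.
3 is placed in row 3; hence (3,2) = 4.
Cage g needs product 12, leaving (1,2) = 3.
The 3 cells of cage g must have product 12, leaving (1,3) = 2.
Cage c has sum 10, which forces (1,5) = 1.
Cage c has sum 10, which forces (2,5) = 5.
5 is placed in column 5, so (3,5) = 2.
Cage h has sum 8, which forces (4,2) = 5.
Column 2 already has 5, so (5,2) = 1.
The 3 cells of cage h must have sum 8, so (4,1) = 1.
The 3 cells of cage a must have sum 10, leaving (4,3) = 4.
Row 4 now contains 4; hence (4,5) = 3.
Row 5 already has 1; hence (5,1) = 2.
Cage a has sum 10; hence (5,3) = 5.
2 is placed in row 5, so (5,4) = 3.
Column 5 now contains 3, leaving (5,5) = 4.
Cage b needs two cells with product 3, which forces (2,3) = 3.
Column 4 now contains 3; hence (2,4) = 1.
5 is placed in column 3, which forces (3,3) = 1.
Cage f has product 30, leaving (3,4) = 5.
Row 4 already has 3, so (4,4) = 2.
The full grid is 5 3 2 4 1 / 4 2 3 1 5 / 3 4 1 5 2 / 1 5 4 2 3 / 2 1 5 3 4.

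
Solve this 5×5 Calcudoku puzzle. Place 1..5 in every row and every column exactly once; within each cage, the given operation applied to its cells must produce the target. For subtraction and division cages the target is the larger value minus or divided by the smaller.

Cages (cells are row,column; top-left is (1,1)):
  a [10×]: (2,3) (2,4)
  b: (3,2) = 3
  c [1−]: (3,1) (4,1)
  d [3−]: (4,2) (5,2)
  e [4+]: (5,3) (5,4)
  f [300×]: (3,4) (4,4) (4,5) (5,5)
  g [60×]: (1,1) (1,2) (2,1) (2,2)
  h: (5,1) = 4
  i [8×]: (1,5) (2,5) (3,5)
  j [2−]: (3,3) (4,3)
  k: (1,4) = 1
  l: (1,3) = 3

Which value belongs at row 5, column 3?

1

Cage l is given; hence (1,3) = 3.
Cage k is a single given cell; hence (1,4) = 1.
Cage b is a single given cell, leaving (3,2) = 3.
Cage h is a single given cell, so (5,1) = 4.
Column 3 now contains 3, which forces (5,3) = 1.
Column 4 now contains 1, leaving (5,4) = 3.
Row 5 already has 3, leaving (5,5) = 5.
The 4 cells of cage g must have product 60; hence (2,1) = 3.
The two cells of cage d must have difference 3, which forces (4,2) = 5.
Row 4 now contains 5, which forces (4,4) = 4.
Cage f has product 300; hence (4,5) = 3.
Row 5 already has 5; hence (5,2) = 2.
Cage g needs product 60, which forces (1,1) = 5.
Column 2 now contains 5; hence (1,2) = 4.
Row 1 already has 4, so (1,5) = 2.
Column 2 already has 2; hence (2,2) = 1.
1 is placed in row 2; hence (2,5) = 4.
Cage j needs two cells with difference 2; hence (3,3) = 4.
Column 4 already has 4; hence (3,4) = 5.
Column 5 now contains 4, which forces (3,5) = 1.
Row 4 already has 4, leaving (4,3) = 2.
Column 3 already has 2, leaving (2,3) = 5.
5 is placed in column 4, so (2,4) = 2.
1 is placed in row 3, which forces (3,1) = 2.
Row 4 already has 2, which forces (4,1) = 1.
Completed grid: 5 4 3 1 2 / 3 1 5 2 4 / 2 3 4 5 1 / 1 5 2 4 3 / 4 2 1 3 5.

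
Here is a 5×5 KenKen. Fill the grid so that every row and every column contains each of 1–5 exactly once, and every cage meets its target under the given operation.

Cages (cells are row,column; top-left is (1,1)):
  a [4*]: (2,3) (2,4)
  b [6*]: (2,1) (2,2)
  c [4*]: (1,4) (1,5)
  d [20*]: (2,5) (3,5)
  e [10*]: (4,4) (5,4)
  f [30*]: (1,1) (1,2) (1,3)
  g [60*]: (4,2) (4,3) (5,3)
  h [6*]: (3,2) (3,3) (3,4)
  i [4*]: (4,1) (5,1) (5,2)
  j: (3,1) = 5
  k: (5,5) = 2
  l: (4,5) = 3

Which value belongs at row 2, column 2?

J is a freebie, so (3,1) = 5.
Row 3 already has 5; hence (3,5) = 4.
Cage l is given, which forces (4,5) = 3.
K is a freebie, which forces (5,5) = 2.
The two cells of cage c must have product 4, which forces (1,4) = 4.
Column 5 now contains 4, leaving (1,5) = 1.
4 is placed in column 4; hence (2,4) = 1.
Column 5 now contains 4, so (2,5) = 5.
Cage i has product 4, leaving (4,1) = 1.
Cage e's pair has product 10, so (4,4) = 2.
Cage i needs product 4; hence (5,1) = 4.
2 is placed in row 5; hence (5,2) = 1.
Cage g needs product 60; hence (5,3) = 3.
2 is placed in row 5, so (5,4) = 5.
1 is placed in row 2, which forces (2,3) = 4.
The 3 cells of cage h must have product 6, so (3,2) = 2.
Cage h needs product 6, which forces (3,3) = 1.
Column 4 already has 2, so (3,4) = 3.
Column 3 already has 4, so (4,3) = 5.
The 3 cells of cage f must have product 30, so (1,1) = 3.
The 3 cells of cage f must have product 30, which forces (1,2) = 5.
5 is placed in column 3, so (1,3) = 2.
Cage b's pair has product 6, so (2,1) = 2.
Column 2 now contains 2, leaving (2,2) = 3.
5 is placed in row 4, which forces (4,2) = 4.
Filled in: 3 5 2 4 1 / 2 3 4 1 5 / 5 2 1 3 4 / 1 4 5 2 3 / 4 1 3 5 2.

3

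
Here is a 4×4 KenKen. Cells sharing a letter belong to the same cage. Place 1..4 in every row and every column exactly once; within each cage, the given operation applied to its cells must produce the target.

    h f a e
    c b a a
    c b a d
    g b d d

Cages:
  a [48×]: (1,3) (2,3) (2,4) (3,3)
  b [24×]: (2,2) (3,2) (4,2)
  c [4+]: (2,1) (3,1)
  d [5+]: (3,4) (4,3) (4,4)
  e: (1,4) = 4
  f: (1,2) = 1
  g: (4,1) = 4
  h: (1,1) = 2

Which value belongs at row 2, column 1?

Cage h is a single given cell, leaving (1,1) = 2.
F is a freebie, leaving (1,2) = 1.
E is a freebie, so (1,4) = 4.
Column 4 already has 4, so (2,4) = 2.
Column 4 now contains 2, leaving (3,4) = 1.
Cage g is a single given cell, leaving (4,1) = 4.
Column 4 now contains 1; hence (4,4) = 3.
Row 1 already has 4, leaving (1,3) = 3.
The two cells of cage c must have sum 4, so (2,1) = 1.
The 4 cells of cage a must have product 48, leaving (2,3) = 4.
Row 3 already has 1; hence (3,1) = 3.
Row 3 now contains 3, leaving (3,2) = 4.
Cage a needs product 48; hence (3,3) = 2.
3 is placed in row 4, so (4,2) = 2.
Cage d has sum 5; hence (4,3) = 1.
Row 2 now contains 4, so (2,2) = 3.
Filled in: 2 1 3 4 / 1 3 4 2 / 3 4 2 1 / 4 2 1 3.

1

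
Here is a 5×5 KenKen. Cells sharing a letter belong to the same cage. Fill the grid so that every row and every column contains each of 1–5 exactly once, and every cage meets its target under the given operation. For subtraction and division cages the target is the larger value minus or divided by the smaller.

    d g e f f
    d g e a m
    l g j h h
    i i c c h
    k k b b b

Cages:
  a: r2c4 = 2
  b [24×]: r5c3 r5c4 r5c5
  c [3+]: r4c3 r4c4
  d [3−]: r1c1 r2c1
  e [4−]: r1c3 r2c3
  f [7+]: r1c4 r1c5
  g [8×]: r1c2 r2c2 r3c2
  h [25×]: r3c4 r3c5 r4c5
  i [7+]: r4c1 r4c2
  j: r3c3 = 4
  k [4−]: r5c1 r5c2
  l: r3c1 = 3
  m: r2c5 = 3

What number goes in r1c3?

5

Cage a is given, leaving r2c4 = 2.
M is a freebie, which forces r2c5 = 3.
Cage l is a single given cell, leaving r3c1 = 3.
Cage j is a single given cell, which forces r3c3 = 4.
The 3 cells of cage h must have product 25, leaving r3c4 = 5.
The 3 cells of cage h must have product 25, which forces r3c5 = 1.
Column 4 already has 2; hence r4c4 = 1.
The 3 cells of cage h must have product 25, leaving r4c5 = 5.
Cage f needs two cells with sum 7; hence r1c4 = 3.
The two cells of cage f must have sum 7, leaving r1c5 = 4.
1 is placed in row 3, so r3c2 = 2.
The two cells of cage i must have sum 7, so r4c1 = 4.
Cage i needs two cells with sum 7, leaving r4c2 = 3.
1 is placed in row 4, so r4c3 = 2.
Column 3 now contains 2, so r5c3 = 3.
3 is placed in column 4; hence r5c4 = 4.
Column 5 already has 4, leaving r5c5 = 2.
Cage d needs two cells with difference 3; hence r1c1 = 2.
Row 1 now contains 4, leaving r1c2 = 1.
Row 1 now contains 1, leaving r1c3 = 5.
Cage d needs two cells with difference 3, which forces r2c1 = 5.
Cage g needs product 8, leaving r2c2 = 4.
Column 3 already has 5, which forces r2c3 = 1.
Column 1 already has 5, which forces r5c1 = 1.
Column 2 already has 1, so r5c2 = 5.
Completed grid: 2 1 5 3 4 / 5 4 1 2 3 / 3 2 4 5 1 / 4 3 2 1 5 / 1 5 3 4 2.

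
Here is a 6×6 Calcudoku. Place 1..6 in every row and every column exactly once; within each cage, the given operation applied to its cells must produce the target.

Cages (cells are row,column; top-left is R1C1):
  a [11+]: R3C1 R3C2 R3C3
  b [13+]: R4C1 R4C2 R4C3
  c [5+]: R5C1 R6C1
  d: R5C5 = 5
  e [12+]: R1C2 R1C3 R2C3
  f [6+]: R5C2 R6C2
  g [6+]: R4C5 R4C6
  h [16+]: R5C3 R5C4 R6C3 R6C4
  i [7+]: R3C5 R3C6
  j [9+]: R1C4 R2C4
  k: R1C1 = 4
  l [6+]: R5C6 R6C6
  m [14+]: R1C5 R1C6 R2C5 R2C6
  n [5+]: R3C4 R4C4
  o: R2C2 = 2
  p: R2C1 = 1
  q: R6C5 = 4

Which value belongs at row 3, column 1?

5

Cage k is given, leaving R1C1 = 4.
Cage p is given, leaving R2C1 = 1.
Cage o is given, which forces R2C2 = 2.
Cage d is given, so R5C5 = 5.
Cage q is given; hence R6C5 = 4.
The two cells of cage f must have sum 6, so R5C2 = 1.
1 is placed in row 5; hence R5C6 = 4.
Cage f's pair has sum 6, which forces R6C2 = 5.
5 is placed in row 6; hence R6C6 = 2.
Cage m has sum 14, which forces R1C5 = 2.
Cage g's pair has sum 6, which forces R4C5 = 1.
Column 6 already has 4; hence R4C6 = 5.
Cage c needs two cells with sum 5, leaving R5C1 = 2.
2 is placed in row 6, leaving R6C1 = 3.
Cage m has sum 14; hence R1C6 = 3.
Cage m has sum 14, which forces R2C5 = 3.
5 is placed in column 6, which forces R2C6 = 6.
Column 5 now contains 1, so R3C5 = 6.
The two cells of cage i must have sum 7, so R3C6 = 1.
Column 1 already has 3, leaving R4C1 = 6.
Row 1 already has 3, leaving R1C2 = 6.
Cage e needs sum 12, which forces R1C3 = 1.
Cage j needs two cells with sum 9, so R1C4 = 5.
Cage e needs sum 12, leaving R2C3 = 5.
Row 2 now contains 6, leaving R2C4 = 4.
Row 3 now contains 6; hence R3C1 = 5.
The 3 cells of cage a must have sum 11; hence R3C2 = 4.
1 is placed in row 3, leaving R3C3 = 2.
2 is placed in row 3, so R3C4 = 3.
Column 2 already has 4, so R4C2 = 3.
Row 4 now contains 3; hence R4C3 = 4.
Column 4 now contains 3, so R4C4 = 2.
Column 4 now contains 3, so R5C4 = 6.
Column 3 now contains 1; hence R6C3 = 6.
Column 4 already has 6; hence R6C4 = 1.
Row 5 now contains 6; hence R5C3 = 3.
Filled in: 4 6 1 5 2 3 / 1 2 5 4 3 6 / 5 4 2 3 6 1 / 6 3 4 2 1 5 / 2 1 3 6 5 4 / 3 5 6 1 4 2.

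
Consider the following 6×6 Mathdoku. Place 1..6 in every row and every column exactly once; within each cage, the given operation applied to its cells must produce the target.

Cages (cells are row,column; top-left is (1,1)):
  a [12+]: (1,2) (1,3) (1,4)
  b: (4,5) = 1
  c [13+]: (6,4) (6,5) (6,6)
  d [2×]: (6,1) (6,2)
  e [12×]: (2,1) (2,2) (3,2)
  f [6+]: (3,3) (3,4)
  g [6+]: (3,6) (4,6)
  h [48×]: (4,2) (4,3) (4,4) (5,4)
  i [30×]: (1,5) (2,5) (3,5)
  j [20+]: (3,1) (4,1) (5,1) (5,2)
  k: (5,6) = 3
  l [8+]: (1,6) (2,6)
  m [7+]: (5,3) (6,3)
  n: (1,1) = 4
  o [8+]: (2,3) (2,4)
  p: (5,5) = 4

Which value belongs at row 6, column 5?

6

Cage n is given, which forces (1,1) = 4.
B is a freebie, which forces (4,5) = 1.
Cage p is given; hence (5,5) = 4.
Cage k is given, which forces (5,6) = 3.
The 4 cells of cage j must have sum 20, leaving (5,1) = 5.
Cage j needs sum 20, so (5,2) = 6.
In row 1, 3 can only go at (1,5), so (1,5) = 3.
The only place for 2 in row 1 is (1,6).
2 is placed in column 6, leaving (2,6) = 6.
Cage g needs two cells with sum 6, so (3,6) = 1.
Cage g's pair has sum 6, which forces (4,6) = 5.
Column 6 already has 5; hence (6,6) = 4.
Cage c has sum 13, which forces (6,4) = 3.
Cage c has sum 13, leaving (6,5) = 6.
Cage o needs two cells with sum 8; hence (2,3) = 3.
Column 4 now contains 3; hence (2,4) = 5.
Row 2 already has 5, which forces (2,5) = 2.
2 is placed in column 5, which forces (3,5) = 5.
Cage m needs two cells with sum 7, so (5,3) = 2.
2 is placed in row 5; hence (5,4) = 1.
6 is placed in row 6, leaving (6,3) = 5.
The 3 cells of cage a must have sum 12, leaving (1,2) = 5.
Cage a has sum 12, which forces (1,3) = 1.
Column 4 now contains 1, which forces (1,4) = 6.
Row 2 already has 2, leaving (2,1) = 1.
Cage e needs product 12, which forces (2,2) = 4.
Cage e has product 12; hence (3,2) = 3.
2 is placed in column 3, so (3,3) = 4.
The two cells of cage f must have sum 6; hence (3,4) = 2.
Column 2 now contains 4; hence (4,2) = 2.
Column 3 now contains 4; hence (4,3) = 6.
Column 4 already has 2, so (4,4) = 4.
Column 1 now contains 1, so (6,1) = 2.
2 is placed in column 2; hence (6,2) = 1.
Row 3 now contains 3, leaving (3,1) = 6.
Row 4 now contains 6, leaving (4,1) = 3.
Filled in: 4 5 1 6 3 2 / 1 4 3 5 2 6 / 6 3 4 2 5 1 / 3 2 6 4 1 5 / 5 6 2 1 4 3 / 2 1 5 3 6 4.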